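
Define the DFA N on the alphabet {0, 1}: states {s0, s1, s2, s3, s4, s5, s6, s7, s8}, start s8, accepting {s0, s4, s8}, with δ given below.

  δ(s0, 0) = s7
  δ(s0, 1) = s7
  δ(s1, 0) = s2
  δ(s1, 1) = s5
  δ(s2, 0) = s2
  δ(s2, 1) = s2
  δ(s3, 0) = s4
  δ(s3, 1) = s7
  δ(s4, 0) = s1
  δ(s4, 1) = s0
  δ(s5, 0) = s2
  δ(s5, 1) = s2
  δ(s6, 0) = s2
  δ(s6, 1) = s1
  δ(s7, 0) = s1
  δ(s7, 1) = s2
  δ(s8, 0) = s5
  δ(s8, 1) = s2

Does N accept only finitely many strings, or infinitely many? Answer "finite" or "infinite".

finite

The useful states (reachable from s8 and able to reach an accepting state) are {s8}.
Restricted to these states the transition graph has no cycle, so every accepting path has bounded length and L is finite.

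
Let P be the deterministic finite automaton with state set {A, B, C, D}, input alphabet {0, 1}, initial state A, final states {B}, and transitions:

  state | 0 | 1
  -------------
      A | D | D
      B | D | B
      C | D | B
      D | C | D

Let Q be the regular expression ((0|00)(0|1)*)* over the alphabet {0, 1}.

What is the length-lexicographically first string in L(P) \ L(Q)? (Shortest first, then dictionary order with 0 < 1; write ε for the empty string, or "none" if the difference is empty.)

101

The string 101 is accepted by P but not by Q.
No shorter string lies in the difference, and 101 is the lexicographically first length-3 string in L(P) \ L(Q).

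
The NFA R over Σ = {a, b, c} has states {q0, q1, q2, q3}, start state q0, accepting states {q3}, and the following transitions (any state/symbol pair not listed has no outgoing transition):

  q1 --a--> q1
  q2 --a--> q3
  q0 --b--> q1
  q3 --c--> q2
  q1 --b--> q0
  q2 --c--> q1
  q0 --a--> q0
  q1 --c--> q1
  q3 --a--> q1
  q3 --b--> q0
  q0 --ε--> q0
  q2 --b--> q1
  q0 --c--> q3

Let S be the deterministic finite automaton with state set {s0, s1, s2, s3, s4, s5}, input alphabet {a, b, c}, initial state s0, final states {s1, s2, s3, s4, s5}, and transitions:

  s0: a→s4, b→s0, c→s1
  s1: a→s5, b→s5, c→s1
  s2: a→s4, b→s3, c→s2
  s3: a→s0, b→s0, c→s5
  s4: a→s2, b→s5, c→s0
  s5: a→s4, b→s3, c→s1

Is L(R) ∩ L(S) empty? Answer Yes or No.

The string c is accepted by both R and S.
Hence L(R) ∩ L(S) ≠ ∅.

No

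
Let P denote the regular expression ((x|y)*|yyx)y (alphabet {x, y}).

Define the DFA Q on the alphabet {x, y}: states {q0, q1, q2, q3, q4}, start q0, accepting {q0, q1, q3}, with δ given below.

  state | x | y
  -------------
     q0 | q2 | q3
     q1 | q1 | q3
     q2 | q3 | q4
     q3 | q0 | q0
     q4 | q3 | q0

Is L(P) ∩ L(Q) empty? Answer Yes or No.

No

The string y is accepted by both P and Q.
Hence L(P) ∩ L(Q) ≠ ∅.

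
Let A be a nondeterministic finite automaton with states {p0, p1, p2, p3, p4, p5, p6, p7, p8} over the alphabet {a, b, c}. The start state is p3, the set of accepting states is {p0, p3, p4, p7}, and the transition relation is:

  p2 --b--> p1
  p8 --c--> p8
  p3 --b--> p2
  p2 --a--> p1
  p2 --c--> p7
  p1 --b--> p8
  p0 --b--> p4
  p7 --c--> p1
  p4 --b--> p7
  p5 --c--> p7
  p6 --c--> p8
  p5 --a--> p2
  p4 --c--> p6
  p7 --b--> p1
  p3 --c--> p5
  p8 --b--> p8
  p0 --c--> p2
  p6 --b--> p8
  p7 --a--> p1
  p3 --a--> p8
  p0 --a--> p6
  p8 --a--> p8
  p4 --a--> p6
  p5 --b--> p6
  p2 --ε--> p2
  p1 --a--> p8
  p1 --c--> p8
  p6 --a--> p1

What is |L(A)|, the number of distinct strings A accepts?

4

The useful subgraph on states {p2, p3, p5, p7} is acyclic, so L(A) is finite; the longest accepting path visits 4 useful states, giving maximum string length 3.
Counting accepting paths from p3 by length: 1 of length 0, 2 of length 2, 1 of length 3. Total 4.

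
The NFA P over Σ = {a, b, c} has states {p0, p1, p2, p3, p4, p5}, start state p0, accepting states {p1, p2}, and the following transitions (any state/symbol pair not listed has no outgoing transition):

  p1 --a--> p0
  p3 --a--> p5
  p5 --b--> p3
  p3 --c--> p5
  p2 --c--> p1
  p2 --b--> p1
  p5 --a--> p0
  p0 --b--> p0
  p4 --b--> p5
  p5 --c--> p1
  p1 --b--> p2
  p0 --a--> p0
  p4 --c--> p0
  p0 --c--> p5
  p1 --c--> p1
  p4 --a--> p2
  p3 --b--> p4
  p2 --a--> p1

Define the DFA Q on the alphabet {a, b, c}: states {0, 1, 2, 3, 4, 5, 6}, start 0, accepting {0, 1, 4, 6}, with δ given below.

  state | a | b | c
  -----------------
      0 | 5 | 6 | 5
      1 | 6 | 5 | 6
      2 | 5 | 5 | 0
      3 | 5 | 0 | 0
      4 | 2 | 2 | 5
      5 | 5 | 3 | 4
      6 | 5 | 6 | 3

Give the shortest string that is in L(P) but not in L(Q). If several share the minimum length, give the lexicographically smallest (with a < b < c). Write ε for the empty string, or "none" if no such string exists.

The string acc is accepted by P but not by Q.
No shorter string lies in the difference, and acc is the lexicographically first length-3 string in L(P) \ L(Q).

acc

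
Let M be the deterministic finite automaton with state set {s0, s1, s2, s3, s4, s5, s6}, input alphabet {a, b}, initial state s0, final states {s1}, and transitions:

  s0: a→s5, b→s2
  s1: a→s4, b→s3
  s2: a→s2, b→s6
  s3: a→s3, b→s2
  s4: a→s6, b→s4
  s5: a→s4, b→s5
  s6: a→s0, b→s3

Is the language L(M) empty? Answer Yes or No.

Yes

The states reachable from the start state are {s0, s2, s3, s4, s5, s6}.
None of the accepting states {s1} is reachable, so no string is accepted and L(M) = ∅.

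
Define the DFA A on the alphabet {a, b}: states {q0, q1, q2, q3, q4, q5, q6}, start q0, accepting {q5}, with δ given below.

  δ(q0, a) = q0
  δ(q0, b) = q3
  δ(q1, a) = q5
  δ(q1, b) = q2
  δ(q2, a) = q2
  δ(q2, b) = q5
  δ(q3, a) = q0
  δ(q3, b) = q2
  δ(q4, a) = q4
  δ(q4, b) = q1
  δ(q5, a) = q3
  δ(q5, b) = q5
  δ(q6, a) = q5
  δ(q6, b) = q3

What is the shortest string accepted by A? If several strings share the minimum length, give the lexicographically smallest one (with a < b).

bbb

A breadth-first search from q0 reaches an accepting state first via the path q0 → q3 → q2 → q5 on input bbb.
No string of length < 3 is accepted (BFS exhausts all shorter strings without reaching an accepting state), and bbb is the lexicographically least accepting string of length 3.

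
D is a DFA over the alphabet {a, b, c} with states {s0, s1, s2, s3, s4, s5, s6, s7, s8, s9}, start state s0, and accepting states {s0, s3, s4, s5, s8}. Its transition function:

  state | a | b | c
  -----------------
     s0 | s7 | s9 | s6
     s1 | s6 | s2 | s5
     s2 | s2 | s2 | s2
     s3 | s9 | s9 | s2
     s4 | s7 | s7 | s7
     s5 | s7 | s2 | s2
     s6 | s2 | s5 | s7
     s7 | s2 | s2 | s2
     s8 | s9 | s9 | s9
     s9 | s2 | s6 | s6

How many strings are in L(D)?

The useful subgraph on states {s0, s5, s6, s9} is acyclic, so L(D) is finite; the longest accepting path visits 4 useful states, giving maximum string length 3.
Counting accepting paths from s0 by length: 1 of length 0, 1 of length 2, 2 of length 3. Total 4.

4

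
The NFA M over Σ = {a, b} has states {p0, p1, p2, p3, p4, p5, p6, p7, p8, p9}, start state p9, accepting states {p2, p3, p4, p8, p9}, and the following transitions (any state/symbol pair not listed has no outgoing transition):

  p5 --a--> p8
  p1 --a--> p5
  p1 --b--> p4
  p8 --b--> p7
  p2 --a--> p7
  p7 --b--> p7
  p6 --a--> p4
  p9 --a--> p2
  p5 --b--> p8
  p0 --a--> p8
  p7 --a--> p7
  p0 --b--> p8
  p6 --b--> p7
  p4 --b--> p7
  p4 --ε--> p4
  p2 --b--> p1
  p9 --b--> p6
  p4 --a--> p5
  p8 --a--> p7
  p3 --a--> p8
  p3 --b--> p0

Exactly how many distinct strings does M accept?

The useful subgraph on states {p1, p2, p4, p5, p6, p8, p9} is acyclic, so L(M) is finite; the longest accepting path visits 6 useful states, giving maximum string length 5.
Counting accepting paths from p9 by length: 1 of length 0, 1 of length 1, 1 of length 2, 1 of length 3, 4 of length 4, 2 of length 5. Total 10.

10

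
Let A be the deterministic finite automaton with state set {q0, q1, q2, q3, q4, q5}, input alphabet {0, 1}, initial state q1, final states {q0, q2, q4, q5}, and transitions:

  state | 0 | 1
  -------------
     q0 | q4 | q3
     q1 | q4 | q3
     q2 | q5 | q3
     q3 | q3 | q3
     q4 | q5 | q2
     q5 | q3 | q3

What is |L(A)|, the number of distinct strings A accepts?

4

The useful subgraph on states {q1, q2, q4, q5} is acyclic, so L(A) is finite; the longest accepting path visits 4 useful states, giving maximum string length 3.
Counting accepting paths from q1 by length: 1 of length 1, 2 of length 2, 1 of length 3. Total 4.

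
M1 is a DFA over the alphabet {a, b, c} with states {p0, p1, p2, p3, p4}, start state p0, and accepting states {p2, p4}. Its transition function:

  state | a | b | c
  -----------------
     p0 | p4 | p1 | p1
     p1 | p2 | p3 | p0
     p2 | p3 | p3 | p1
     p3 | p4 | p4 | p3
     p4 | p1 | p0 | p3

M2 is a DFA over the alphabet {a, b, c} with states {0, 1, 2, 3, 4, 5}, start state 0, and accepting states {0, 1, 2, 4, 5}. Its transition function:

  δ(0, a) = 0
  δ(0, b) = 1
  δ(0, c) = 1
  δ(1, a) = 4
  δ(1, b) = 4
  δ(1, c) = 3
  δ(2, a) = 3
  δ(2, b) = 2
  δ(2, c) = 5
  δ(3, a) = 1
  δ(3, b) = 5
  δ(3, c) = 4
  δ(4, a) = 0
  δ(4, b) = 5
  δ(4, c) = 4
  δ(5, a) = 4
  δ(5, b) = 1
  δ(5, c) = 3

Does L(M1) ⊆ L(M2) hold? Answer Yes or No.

Exploring the product automaton M1 × M2 from the start pair (p0, 0), following both machines on each input symbol, reaches 22 state pairs: (p0, 0), (p4, 0), (p1, 1), (p1, 0), (p0, 1), (p3, 1), (p2, 4), (p3, 4), (p0, 3), (p2, 0), (p4, 4), (p1, 4), (p1, 3), (p3, 3), (p3, 0), (p3, 5), (p4, 5), (p4, 1), (p1, 5), (p0, 5), (p0, 4), (p2, 1).
M1 accepts in {p2, p4} and M2 accepts in {0, 1, 2, 4, 5}. The reachable pairs whose M1-component is accepting are (p4, 0), (p2, 4), (p2, 0), (p4, 4), (p4, 5), (p4, 1), (p2, 1); in each of them the M2-component is accepting too, so the product for L(M1) \ L(M2) (M1-component accepting, M2-component rejecting) has no reachable accepting pair and the difference is empty.
Hence every string in L(M1) is also in L(M2).

Yes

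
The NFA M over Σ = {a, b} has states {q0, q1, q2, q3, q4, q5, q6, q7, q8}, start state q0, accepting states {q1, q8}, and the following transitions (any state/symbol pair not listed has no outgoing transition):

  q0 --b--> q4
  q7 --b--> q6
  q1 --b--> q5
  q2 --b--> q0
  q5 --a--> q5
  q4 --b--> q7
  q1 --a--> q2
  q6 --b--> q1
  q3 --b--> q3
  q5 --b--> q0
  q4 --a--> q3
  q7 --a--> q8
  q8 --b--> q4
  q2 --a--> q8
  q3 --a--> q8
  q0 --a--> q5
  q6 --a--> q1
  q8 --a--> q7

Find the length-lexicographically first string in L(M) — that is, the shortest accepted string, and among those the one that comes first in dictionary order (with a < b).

A breadth-first search from q0 reaches an accepting state first via the path q0 → q4 → q3 → q8 on input baa.
No string of length < 3 is accepted (BFS exhausts all shorter strings without reaching an accepting state), and baa is the lexicographically least accepting string of length 3.

baa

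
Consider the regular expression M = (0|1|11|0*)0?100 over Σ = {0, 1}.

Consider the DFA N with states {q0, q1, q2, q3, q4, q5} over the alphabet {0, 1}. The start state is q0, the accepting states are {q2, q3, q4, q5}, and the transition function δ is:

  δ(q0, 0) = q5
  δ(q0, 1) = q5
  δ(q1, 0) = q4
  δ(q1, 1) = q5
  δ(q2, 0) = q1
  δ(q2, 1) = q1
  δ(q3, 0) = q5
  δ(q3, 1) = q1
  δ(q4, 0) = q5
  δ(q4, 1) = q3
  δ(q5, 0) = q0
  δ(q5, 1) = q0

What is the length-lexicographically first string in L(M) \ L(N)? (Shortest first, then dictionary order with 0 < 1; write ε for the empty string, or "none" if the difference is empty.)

The string 0100 is accepted by M but not by N.
No shorter string lies in the difference, and 0100 is the lexicographically first length-4 string in L(M) \ L(N).

0100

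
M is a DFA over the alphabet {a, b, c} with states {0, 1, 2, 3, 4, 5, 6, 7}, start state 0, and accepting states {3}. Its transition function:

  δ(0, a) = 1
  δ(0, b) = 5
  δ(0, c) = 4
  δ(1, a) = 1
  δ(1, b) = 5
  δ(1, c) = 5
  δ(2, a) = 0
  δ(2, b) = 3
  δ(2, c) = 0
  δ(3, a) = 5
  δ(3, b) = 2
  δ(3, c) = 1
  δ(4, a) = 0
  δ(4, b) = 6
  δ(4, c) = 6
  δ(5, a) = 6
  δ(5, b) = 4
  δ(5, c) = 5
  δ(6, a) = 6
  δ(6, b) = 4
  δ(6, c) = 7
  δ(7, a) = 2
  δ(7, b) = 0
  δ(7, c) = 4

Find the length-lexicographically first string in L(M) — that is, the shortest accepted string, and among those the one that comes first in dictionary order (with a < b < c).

A breadth-first search from 0 reaches an accepting state first via the path 0 → 5 → 6 → 7 → 2 → 3 on input bacab.
No string of length < 5 is accepted (BFS exhausts all shorter strings without reaching an accepting state), and bacab is the lexicographically least accepting string of length 5.

bacab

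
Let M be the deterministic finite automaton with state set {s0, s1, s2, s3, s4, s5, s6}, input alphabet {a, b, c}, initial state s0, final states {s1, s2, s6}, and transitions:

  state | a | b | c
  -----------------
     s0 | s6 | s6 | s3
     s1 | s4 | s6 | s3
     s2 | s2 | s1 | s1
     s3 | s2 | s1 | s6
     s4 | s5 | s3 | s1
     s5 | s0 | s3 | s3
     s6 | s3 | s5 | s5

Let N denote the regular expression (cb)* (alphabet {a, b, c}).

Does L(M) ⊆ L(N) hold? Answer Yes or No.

No

The string a is in L(M) but not in L(N).
So L(M) ⊄ L(N).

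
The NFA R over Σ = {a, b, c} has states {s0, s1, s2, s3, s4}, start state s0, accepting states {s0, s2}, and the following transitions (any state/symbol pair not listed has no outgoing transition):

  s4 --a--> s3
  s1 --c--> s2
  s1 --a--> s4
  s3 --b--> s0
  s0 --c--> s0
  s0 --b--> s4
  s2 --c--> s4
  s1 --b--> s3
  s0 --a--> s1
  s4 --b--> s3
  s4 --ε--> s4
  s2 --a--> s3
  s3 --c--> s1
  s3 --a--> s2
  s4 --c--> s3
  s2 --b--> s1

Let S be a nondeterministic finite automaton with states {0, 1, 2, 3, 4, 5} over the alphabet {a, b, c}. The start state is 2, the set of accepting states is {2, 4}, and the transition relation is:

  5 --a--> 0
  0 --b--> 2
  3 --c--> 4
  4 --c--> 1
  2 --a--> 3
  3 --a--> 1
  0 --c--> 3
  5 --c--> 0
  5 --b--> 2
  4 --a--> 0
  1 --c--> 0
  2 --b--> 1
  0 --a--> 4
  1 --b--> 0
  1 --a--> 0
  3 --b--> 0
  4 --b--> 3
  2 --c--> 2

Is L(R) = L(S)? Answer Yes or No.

Exploring the product automaton R × S from the start pair (s0, 2), following both machines on each input symbol, reaches 5 state pairs: (s0, 2), (s1, 3), (s4, 1), (s3, 0), (s2, 4).
R accepts in {s0, s2} and S accepts in {2, 4}. In every reachable pair the two components are either both accepting — (s0, 2), (s2, 4) — or both non-accepting, so no string is accepted by exactly one of the machines: L(R) \ L(S) and L(S) \ L(R) are both empty.
Hence every string is accepted by R iff it is accepted by S, and the two languages coincide.

Yes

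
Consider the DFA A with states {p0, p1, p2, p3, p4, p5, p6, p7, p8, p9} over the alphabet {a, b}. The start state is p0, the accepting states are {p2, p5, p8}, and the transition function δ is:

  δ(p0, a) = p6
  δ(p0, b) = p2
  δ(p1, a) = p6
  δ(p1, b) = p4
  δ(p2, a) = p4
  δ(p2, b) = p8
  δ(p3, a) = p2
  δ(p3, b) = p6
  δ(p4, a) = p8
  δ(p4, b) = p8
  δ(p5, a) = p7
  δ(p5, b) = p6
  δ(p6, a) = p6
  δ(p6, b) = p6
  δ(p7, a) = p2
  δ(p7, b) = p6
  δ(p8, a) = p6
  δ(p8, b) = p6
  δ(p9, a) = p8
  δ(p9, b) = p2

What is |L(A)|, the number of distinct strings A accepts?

4

The useful subgraph on states {p0, p2, p4, p8} is acyclic, so L(A) is finite; the longest accepting path visits 4 useful states, giving maximum string length 3.
Counting accepting paths from p0 by length: 1 of length 1, 1 of length 2, 2 of length 3. Total 4.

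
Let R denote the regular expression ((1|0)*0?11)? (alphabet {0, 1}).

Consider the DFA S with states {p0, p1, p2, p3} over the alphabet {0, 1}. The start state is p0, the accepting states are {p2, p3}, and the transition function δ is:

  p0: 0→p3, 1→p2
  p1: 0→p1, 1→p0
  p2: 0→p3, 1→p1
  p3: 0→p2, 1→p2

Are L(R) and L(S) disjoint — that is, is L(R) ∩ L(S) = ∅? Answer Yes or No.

The string 1111 is accepted by both R and S.
Hence L(R) ∩ L(S) ≠ ∅.

No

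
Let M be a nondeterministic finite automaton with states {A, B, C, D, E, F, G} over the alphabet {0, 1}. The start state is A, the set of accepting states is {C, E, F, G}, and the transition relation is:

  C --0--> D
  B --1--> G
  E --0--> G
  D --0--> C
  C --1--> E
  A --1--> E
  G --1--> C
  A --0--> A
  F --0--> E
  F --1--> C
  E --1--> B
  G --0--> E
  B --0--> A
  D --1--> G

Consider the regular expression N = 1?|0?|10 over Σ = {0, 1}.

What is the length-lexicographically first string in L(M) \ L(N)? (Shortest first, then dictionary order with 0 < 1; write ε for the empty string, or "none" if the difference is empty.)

The string 01 is accepted by M but not by N.
No shorter string lies in the difference, and 01 is the lexicographically first length-2 string in L(M) \ L(N).

01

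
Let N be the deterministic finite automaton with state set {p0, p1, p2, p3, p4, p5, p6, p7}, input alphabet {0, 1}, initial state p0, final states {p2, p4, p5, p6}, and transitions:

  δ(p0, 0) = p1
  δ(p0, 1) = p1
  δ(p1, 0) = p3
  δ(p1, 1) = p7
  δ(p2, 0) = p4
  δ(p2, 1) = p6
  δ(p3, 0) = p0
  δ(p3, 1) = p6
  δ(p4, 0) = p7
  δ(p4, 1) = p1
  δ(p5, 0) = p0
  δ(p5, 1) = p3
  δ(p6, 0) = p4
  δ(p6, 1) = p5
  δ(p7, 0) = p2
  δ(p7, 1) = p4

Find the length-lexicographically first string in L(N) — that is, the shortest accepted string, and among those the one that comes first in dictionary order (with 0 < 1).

001

A breadth-first search from p0 reaches an accepting state first via the path p0 → p1 → p3 → p6 on input 001.
No string of length < 3 is accepted (BFS exhausts all shorter strings without reaching an accepting state), and 001 is the lexicographically least accepting string of length 3.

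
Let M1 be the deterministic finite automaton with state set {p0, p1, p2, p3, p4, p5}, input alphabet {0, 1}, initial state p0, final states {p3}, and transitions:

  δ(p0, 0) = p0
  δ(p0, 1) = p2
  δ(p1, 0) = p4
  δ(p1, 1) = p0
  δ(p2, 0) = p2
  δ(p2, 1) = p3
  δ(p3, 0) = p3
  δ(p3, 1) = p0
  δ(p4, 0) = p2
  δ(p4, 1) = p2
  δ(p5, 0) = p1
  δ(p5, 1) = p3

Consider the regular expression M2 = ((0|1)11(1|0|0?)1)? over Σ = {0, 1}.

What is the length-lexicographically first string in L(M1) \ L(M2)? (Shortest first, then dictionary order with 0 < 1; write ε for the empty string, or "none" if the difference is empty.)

The string 11 is accepted by M1 but not by M2.
No shorter string lies in the difference, and 11 is the lexicographically first length-2 string in L(M1) \ L(M2).

11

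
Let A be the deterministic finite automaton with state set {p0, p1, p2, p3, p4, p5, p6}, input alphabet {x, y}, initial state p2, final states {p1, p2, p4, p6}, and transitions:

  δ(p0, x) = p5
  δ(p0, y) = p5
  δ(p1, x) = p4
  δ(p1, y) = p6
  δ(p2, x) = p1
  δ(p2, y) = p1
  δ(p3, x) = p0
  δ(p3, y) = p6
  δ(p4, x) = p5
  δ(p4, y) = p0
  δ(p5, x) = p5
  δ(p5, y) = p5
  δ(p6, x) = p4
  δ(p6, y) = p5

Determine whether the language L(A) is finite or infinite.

The useful states (reachable from p2 and able to reach an accepting state) are {p1, p2, p4, p6}.
Restricted to these states the transition graph has no cycle, so every accepting path has bounded length and L is finite.

finite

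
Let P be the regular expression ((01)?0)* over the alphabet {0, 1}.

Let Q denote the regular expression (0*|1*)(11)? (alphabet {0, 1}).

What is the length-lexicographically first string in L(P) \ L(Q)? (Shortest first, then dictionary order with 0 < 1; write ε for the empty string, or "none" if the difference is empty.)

010

The string 010 is accepted by P but not by Q.
No shorter string lies in the difference, and 010 is the lexicographically first length-3 string in L(P) \ L(Q).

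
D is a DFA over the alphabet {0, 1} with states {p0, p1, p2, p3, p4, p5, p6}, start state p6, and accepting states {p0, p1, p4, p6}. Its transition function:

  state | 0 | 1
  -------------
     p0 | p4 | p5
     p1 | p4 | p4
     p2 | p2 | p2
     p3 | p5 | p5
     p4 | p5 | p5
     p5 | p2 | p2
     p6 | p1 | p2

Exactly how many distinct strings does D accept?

4

The useful subgraph on states {p1, p4, p6} is acyclic, so L(D) is finite; the longest accepting path visits 3 useful states, giving maximum string length 2.
Counting accepting paths from p6 by length: 1 of length 0, 1 of length 1, 2 of length 2. Total 4.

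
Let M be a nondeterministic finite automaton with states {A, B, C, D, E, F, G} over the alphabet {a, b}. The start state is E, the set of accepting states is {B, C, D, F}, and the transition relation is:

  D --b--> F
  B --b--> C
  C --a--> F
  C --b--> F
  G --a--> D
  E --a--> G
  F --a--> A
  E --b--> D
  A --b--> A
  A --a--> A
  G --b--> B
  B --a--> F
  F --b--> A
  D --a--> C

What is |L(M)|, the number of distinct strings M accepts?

The useful subgraph on states {B, C, D, E, F, G} is acyclic, so L(M) is finite; the longest accepting path visits 5 useful states, giving maximum string length 4.
Counting accepting paths from E by length: 1 of length 1, 4 of length 2, 6 of length 3, 4 of length 4. Total 15.

15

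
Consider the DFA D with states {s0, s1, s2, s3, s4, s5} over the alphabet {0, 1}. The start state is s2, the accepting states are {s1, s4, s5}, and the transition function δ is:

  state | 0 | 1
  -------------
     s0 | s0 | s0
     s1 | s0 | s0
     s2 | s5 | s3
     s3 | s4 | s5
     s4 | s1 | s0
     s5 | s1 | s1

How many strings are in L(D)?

The useful subgraph on states {s1, s2, s3, s4, s5} is acyclic, so L(D) is finite; the longest accepting path visits 4 useful states, giving maximum string length 3.
Counting accepting paths from s2 by length: 1 of length 1, 4 of length 2, 3 of length 3. Total 8.

8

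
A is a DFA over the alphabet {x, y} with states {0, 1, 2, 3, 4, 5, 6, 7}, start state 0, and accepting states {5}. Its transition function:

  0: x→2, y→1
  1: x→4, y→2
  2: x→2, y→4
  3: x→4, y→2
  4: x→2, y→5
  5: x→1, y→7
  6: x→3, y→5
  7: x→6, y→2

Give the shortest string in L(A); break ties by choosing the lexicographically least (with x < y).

A breadth-first search from 0 reaches an accepting state first via the path 0 → 2 → 4 → 5 on input xyy.
No string of length < 3 is accepted (BFS exhausts all shorter strings without reaching an accepting state), and xyy is the lexicographically least accepting string of length 3.

xyy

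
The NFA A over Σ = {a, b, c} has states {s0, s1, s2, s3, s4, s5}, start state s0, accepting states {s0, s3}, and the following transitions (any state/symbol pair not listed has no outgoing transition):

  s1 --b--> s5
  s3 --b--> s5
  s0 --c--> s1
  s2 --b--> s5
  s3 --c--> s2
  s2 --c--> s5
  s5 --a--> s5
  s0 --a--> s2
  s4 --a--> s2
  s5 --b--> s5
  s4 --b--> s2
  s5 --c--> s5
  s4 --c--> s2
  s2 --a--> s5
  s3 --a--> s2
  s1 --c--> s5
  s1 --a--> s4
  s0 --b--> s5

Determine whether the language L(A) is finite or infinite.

The useful states (reachable from s0 and able to reach an accepting state) are {s0}.
Restricted to these states the transition graph has no cycle, so every accepting path has bounded length and L is finite.

finite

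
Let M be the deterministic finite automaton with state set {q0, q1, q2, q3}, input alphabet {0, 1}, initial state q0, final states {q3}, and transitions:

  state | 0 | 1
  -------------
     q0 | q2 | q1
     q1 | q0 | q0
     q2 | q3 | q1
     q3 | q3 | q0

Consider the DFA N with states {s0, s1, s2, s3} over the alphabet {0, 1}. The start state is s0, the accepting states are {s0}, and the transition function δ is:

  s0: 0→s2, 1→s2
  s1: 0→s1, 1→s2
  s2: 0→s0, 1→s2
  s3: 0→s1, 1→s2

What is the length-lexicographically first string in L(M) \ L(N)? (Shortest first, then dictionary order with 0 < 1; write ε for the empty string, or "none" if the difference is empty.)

000

The string 000 is accepted by M but not by N.
No shorter string lies in the difference, and 000 is the lexicographically first length-3 string in L(M) \ L(N).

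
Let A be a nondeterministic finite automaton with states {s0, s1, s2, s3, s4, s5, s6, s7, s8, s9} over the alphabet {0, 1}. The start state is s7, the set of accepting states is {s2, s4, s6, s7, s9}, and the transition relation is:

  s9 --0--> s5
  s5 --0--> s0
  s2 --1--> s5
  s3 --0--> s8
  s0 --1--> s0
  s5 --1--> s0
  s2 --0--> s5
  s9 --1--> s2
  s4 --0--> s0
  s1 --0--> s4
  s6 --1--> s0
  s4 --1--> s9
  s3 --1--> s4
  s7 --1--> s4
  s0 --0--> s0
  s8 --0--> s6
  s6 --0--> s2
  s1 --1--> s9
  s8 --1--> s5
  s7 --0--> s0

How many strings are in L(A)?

4

The useful subgraph on states {s2, s4, s7, s9} is acyclic, so L(A) is finite; the longest accepting path visits 4 useful states, giving maximum string length 3.
Counting accepting paths from s7 by length: 1 of length 0, 1 of length 1, 1 of length 2, 1 of length 3. Total 4.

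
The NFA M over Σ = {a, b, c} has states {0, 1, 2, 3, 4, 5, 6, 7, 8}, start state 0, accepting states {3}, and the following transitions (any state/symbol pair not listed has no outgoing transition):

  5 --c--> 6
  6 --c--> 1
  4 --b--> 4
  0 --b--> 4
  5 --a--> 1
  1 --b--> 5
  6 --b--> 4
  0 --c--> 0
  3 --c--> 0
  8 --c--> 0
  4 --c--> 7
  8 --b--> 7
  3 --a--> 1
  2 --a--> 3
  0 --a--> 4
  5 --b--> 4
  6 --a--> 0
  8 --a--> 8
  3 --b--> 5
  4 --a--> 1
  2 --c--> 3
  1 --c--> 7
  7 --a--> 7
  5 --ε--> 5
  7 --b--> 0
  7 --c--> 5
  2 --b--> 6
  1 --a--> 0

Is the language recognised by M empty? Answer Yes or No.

The states reachable from the start state are {0, 1, 4, 5, 6, 7}.
None of the accepting states {3} is reachable, so no string is accepted and L(M) = ∅.

Yes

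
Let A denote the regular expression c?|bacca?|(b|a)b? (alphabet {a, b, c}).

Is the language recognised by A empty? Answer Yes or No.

The empty string ε matches the expression, so it belongs to L(A).
Since L(A) contains at least one string, it is not empty.

No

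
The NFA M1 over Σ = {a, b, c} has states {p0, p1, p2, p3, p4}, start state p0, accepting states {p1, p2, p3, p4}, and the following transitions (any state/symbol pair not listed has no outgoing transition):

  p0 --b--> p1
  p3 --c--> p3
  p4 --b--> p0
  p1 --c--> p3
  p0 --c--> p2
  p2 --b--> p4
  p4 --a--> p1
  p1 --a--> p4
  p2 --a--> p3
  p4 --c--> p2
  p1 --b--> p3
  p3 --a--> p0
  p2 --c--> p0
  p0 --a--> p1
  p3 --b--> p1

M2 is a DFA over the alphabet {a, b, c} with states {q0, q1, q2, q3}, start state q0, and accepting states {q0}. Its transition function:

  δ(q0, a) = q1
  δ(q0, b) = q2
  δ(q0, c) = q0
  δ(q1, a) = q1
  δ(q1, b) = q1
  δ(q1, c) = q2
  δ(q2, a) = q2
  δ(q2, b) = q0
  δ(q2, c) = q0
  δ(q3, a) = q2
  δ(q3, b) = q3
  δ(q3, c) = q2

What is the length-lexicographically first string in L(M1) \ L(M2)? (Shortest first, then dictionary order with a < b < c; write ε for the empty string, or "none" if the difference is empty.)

a

The string a is accepted by M1 but not by M2.
No shorter string lies in the difference, and a is the lexicographically first length-1 string in L(M1) \ L(M2).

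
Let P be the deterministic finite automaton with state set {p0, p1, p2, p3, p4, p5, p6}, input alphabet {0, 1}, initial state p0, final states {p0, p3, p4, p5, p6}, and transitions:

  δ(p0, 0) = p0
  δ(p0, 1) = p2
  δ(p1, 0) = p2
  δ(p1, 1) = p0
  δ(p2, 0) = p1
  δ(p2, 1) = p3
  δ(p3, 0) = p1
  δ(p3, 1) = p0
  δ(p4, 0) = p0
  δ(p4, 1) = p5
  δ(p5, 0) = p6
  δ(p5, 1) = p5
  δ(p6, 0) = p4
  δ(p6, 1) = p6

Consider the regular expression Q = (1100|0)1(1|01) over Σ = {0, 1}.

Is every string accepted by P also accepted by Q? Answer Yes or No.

The empty string ε is in L(P) but not in L(Q).
So L(P) ⊄ L(Q).

No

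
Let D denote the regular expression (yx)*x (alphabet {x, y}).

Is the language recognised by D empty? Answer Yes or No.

No

The string x matches the expression, so it belongs to L(D).
Since L(D) contains at least one string, it is not empty.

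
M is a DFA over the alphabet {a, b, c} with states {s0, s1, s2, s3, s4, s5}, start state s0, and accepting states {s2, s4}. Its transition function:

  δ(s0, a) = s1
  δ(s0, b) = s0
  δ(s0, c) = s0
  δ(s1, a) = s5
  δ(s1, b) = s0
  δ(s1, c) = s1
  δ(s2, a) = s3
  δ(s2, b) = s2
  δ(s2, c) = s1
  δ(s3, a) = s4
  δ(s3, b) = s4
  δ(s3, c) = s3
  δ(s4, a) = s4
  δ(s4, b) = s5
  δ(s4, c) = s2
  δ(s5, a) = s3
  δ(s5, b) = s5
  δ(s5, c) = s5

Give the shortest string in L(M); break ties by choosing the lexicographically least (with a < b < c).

aaaa

A breadth-first search from s0 reaches an accepting state first via the path s0 → s1 → s5 → s3 → s4 on input aaaa.
No string of length < 4 is accepted (BFS exhausts all shorter strings without reaching an accepting state), and aaaa is the lexicographically least accepting string of length 4.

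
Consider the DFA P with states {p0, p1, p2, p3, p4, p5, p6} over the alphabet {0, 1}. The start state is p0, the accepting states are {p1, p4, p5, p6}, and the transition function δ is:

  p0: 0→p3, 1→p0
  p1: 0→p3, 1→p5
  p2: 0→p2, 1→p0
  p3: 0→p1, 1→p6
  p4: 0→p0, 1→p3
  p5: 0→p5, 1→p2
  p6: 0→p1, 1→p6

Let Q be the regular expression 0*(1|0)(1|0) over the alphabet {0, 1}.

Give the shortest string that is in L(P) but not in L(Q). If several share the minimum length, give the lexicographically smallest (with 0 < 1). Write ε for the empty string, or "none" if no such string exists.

100

The string 100 is accepted by P but not by Q.
No shorter string lies in the difference, and 100 is the lexicographically first length-3 string in L(P) \ L(Q).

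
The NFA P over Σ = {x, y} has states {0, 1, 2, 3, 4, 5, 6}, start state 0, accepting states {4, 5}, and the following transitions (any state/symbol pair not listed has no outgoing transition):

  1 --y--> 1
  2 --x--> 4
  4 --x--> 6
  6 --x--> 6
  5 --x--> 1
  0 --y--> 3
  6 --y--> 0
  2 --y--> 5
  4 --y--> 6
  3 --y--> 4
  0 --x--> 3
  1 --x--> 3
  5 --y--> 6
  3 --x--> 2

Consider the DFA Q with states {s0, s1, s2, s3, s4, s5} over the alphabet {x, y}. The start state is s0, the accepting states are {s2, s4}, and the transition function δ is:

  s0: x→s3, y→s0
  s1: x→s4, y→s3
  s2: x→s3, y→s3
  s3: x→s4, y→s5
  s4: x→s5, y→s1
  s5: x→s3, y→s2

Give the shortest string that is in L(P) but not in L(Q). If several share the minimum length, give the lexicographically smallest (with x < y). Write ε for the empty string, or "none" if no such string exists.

xy

The string xy is accepted by P but not by Q.
No shorter string lies in the difference, and xy is the lexicographically first length-2 string in L(P) \ L(Q).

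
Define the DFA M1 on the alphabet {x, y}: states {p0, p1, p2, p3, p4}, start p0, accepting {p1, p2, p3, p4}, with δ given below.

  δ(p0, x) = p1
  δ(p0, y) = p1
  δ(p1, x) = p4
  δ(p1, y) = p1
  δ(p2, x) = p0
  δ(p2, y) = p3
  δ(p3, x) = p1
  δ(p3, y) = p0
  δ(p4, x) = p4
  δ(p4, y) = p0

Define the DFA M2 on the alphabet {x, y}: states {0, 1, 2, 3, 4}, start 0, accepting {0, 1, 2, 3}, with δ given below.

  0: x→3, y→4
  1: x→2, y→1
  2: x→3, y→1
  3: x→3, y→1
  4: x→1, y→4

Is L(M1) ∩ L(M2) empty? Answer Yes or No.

No

The string x is accepted by both M1 and M2.
Hence L(M1) ∩ L(M2) ≠ ∅.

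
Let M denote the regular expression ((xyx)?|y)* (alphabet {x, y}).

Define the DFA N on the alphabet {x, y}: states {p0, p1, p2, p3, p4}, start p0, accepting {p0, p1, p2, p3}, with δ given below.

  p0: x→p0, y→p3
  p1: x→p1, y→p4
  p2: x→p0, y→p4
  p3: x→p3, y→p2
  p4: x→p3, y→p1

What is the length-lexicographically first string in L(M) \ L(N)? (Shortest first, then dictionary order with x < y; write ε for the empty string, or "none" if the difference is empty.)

yyy

The string yyy is accepted by M but not by N.
No shorter string lies in the difference, and yyy is the lexicographically first length-3 string in L(M) \ L(N).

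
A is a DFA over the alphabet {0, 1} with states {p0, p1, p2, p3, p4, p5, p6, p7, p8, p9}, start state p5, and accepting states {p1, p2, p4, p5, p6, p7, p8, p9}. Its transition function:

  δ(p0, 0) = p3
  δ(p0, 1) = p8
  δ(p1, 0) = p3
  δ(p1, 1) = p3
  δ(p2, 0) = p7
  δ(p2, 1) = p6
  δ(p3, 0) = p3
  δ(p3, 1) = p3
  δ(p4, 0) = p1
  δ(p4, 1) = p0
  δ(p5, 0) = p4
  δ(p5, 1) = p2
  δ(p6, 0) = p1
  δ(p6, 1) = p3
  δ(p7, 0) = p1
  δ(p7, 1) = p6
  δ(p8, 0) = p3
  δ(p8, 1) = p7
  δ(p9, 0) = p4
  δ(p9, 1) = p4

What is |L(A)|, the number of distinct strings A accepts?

The useful subgraph on states {p0, p1, p2, p4, p5, p6, p7, p8} is acyclic, so L(A) is finite; the longest accepting path visits 7 useful states, giving maximum string length 6.
Counting accepting paths from p5 by length: 1 of length 0, 2 of length 1, 3 of length 2, 4 of length 3, 2 of length 4, 2 of length 5, 1 of length 6. Total 15.

15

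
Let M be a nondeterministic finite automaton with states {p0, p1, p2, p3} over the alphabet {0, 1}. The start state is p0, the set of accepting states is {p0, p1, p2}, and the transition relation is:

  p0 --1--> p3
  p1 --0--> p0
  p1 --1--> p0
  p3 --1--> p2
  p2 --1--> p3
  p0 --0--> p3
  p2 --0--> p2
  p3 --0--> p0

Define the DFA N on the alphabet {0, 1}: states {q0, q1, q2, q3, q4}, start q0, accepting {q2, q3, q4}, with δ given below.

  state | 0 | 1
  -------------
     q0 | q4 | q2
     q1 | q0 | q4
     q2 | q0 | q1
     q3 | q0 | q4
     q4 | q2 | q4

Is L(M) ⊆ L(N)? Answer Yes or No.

The empty string ε is in L(M) but not in L(N).
So L(M) ⊄ L(N).

No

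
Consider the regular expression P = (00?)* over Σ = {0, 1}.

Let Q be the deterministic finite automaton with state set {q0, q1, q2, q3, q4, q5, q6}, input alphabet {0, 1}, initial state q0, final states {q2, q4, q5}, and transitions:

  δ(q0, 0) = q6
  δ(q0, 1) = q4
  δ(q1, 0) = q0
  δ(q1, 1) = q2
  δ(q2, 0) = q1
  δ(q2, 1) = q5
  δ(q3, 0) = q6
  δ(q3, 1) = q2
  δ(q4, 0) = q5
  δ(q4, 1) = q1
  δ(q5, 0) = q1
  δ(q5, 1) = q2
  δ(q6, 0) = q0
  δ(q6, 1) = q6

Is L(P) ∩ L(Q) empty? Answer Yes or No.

Yes

Converting the expression P to a DFA (subset construction, then merging equivalent states) gives the minimal DFA with states {p0, p1}, start state p0, accepting states {p0} and transitions p0: 0→p0, 1→p1; p1: 0→p1, 1→p1.
Exploring the product automaton P × Q from the start pair (p0, q0), following both machines on each input symbol, reaches 8 state pairs: (p0, q0), (p0, q6), (p1, q4), (p1, q6), (p1, q5), (p1, q1), (p1, q0), (p1, q2).
P accepts in {p0} and Q accepts in {q2, q4, q5}; no reachable pair has both components accepting, so no string drives both machines to acceptance simultaneously and L(P) ∩ L(Q) = ∅.
So no string is accepted by both, and the intersection is empty.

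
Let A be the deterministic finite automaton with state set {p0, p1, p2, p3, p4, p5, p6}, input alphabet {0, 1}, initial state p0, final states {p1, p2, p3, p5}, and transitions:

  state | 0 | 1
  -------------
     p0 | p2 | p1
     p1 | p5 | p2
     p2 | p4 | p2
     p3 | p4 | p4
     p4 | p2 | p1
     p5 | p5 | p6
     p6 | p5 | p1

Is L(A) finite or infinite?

State p2 is reachable from the start and can reach an accepting state, and it lies on the cycle p2 → p2.
Traversing that cycle any number of times yields accepted strings of unbounded length, so the language is infinite.

infinite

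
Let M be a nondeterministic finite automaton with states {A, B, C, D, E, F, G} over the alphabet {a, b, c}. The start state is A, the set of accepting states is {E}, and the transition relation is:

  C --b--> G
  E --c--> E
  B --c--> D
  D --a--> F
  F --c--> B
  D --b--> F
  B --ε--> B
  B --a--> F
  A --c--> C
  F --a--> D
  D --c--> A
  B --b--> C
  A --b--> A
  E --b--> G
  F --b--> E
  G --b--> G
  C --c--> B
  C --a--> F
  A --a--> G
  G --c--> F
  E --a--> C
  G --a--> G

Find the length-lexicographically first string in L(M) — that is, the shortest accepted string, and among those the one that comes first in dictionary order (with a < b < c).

A breadth-first search from A reaches an accepting state first via the path A → G → F → E on input acb.
No string of length < 3 is accepted (BFS exhausts all shorter strings without reaching an accepting state), and acb is the lexicographically least accepting string of length 3.

acb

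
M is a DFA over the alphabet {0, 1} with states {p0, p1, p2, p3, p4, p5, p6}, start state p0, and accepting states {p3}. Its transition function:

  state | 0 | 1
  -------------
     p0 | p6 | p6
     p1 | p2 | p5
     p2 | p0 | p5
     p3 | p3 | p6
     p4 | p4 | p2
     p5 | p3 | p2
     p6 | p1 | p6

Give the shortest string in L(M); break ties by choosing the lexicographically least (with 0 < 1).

A breadth-first search from p0 reaches an accepting state first via the path p0 → p6 → p1 → p5 → p3 on input 0010.
No string of length < 4 is accepted (BFS exhausts all shorter strings without reaching an accepting state), and 0010 is the lexicographically least accepting string of length 4.

0010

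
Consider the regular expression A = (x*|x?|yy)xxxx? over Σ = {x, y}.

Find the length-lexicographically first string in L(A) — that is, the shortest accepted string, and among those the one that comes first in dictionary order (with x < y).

By inspection of the expression, no string of length less than 3 matches, and xxx is the lexicographically first match of length 3.

xxx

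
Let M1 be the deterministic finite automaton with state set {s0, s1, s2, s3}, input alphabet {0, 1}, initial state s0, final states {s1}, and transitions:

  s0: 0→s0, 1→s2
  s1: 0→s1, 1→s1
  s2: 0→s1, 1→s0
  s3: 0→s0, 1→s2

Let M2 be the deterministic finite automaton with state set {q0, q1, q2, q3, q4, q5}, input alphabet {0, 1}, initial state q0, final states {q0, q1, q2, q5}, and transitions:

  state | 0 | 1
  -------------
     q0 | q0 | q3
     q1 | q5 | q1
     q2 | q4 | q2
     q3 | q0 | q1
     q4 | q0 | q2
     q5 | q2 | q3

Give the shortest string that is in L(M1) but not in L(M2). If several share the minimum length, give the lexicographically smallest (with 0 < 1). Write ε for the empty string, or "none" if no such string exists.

101

The string 101 is accepted by M1 but not by M2.
No shorter string lies in the difference, and 101 is the lexicographically first length-3 string in L(M1) \ L(M2).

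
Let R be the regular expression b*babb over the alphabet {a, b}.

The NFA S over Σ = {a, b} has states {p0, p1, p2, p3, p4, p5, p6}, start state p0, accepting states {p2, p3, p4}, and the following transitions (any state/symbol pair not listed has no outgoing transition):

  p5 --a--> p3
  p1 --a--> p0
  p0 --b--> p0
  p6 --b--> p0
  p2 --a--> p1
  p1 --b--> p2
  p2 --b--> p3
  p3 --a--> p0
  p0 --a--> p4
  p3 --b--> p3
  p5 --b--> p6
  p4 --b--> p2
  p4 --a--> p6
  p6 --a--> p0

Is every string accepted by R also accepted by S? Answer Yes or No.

Yes

Converting the expression R to a DFA (subset construction, then merging equivalent states) gives the minimal DFA with states {r0, r1, r2, r3, r4, r5}, start state r0, accepting states {r5} and transitions r0: a→r1, b→r2; r1: a→r1, b→r1; r2: a→r3, b→r2; r3: a→r1, b→r4; r4: a→r1, b→r5; r5: a→r1, b→r1.
Exploring the product automaton R × S from the start pair (r0, p0), following both machines on each input symbol, reaches 11 state pairs: (r0, p0), (r1, p4), (r2, p0), (r1, p6), (r1, p2), (r3, p4), (r1, p0), (r1, p1), (r1, p3), (r4, p2), (r5, p3).
R accepts in {r5} and S accepts in {p2, p3, p4}. The reachable pairs whose R-component is accepting are (r5, p3); in each of them the S-component is accepting too, so the product for L(R) \ L(S) (R-component accepting, S-component rejecting) has no reachable accepting pair and the difference is empty.
Hence every string in L(R) is also in L(S).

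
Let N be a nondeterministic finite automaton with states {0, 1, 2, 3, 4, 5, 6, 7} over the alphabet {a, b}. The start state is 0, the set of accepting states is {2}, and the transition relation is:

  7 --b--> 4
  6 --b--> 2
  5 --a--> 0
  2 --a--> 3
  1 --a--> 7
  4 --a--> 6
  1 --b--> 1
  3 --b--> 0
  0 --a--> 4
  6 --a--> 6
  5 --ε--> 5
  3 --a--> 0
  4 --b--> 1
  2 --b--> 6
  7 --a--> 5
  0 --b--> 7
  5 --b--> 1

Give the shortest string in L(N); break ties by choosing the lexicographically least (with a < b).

aab

A breadth-first search from 0 reaches an accepting state first via the path 0 → 4 → 6 → 2 on input aab.
No string of length < 3 is accepted (BFS exhausts all shorter strings without reaching an accepting state), and aab is the lexicographically least accepting string of length 3.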